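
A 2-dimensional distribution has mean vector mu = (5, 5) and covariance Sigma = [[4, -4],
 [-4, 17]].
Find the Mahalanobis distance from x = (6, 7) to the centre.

Step 1 — centre the observation: (x - mu) = (1, 2).

Step 2 — invert Sigma. det(Sigma) = 4·17 - (-4)² = 52.
  Sigma^{-1} = (1/det) · [[d, -b], [-b, a]] = [[0.3269, 0.0769],
 [0.0769, 0.0769]].

Step 3 — form the quadratic (x - mu)^T · Sigma^{-1} · (x - mu):
  Sigma^{-1} · (x - mu) = (0.4808, 0.2308).
  (x - mu)^T · [Sigma^{-1} · (x - mu)] = (1)·(0.4808) + (2)·(0.2308) = 0.9423.

Step 4 — take square root: d = √(0.9423) ≈ 0.9707.

d(x, mu) = √(0.9423) ≈ 0.9707


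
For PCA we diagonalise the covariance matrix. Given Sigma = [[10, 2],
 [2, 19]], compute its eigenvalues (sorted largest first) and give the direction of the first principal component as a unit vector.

Step 1 — characteristic polynomial of 2×2 Sigma:
  det(Sigma - λI) = λ² - trace · λ + det = 0.
  trace = 10 + 19 = 29, det = 10·19 - (2)² = 186.
Step 2 — discriminant:
  Δ = trace² - 4·det = 841 - 744 = 97.
Step 3 — eigenvalues:
  λ = (trace ± √Δ)/2 = (29 ± 9.8489)/2,
  λ_1 = 19.4244,  λ_2 = 9.5756.

Step 4 — unit eigenvector for λ_1: solve (Sigma - λ_1 I)v = 0. First row:
  (10 - 19.4244)·v_x + (2)·v_y = 0, i.e. (-9.4244)·v_x + (2)·v_y = 0,
  so v ∝ (b, λ_1 - a) = (2, 9.4244) = u.
  ||u|| = √((2)² + (9.4244)²) = √(92.8199) ≈ 9.6343,
  v_1 = u/||u|| ≈ (0.2076, 0.9782) (||v_1|| = 1).

λ_1 = 19.4244,  λ_2 = 9.5756;  v_1 ≈ (0.2076, 0.9782)


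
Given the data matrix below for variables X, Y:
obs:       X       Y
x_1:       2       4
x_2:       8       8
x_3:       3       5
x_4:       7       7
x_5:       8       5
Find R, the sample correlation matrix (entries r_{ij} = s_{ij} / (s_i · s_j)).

Step 1 — column means:
  mean(X) = (2 + 8 + 3 + 7 + 8) / 5 = 28/5 = 5.6
  mean(Y) = (4 + 8 + 5 + 7 + 5) / 5 = 29/5 = 5.8

Step 2 — sample variances and covariances s[i,j] = (1/(n-1)) · Σ_k (x_{k,i} - mean_i) · (x_{k,j} - mean_j), with n-1 = 4:
  s[X,X] = ((-3.6)·(-3.6) + (2.4)·(2.4) + (-2.6)·(-2.6) + (1.4)·(1.4) + (2.4)·(2.4)) / 4 = 33.2/4 = 8.3
  s[X,Y] = ((-3.6)·(-1.8) + (2.4)·(2.2) + (-2.6)·(-0.8) + (1.4)·(1.2) + (2.4)·(-0.8)) / 4 = 13.6/4 = 3.4
  s[Y,Y] = ((-1.8)·(-1.8) + (2.2)·(2.2) + (-0.8)·(-0.8) + (1.2)·(1.2) + (-0.8)·(-0.8)) / 4 = 10.8/4 = 2.7
  Sample standard deviations s_i = √(s[i,i]):
  s(X) = √(8.3) = 2.881
  s(Y) = √(2.7) = 1.6432

Step 3 — r_{ij} = s_{ij} / (s_i · s_j):
  r[X,X] = 1 (diagonal).
  r[X,Y] = 3.4 / (2.881 · 1.6432) = 3.4 / 4.7339 = 0.7182
  r[Y,Y] = 1 (diagonal).

R is symmetric with unit diagonal. Assembling:

R = [[1, 0.7182],
 [0.7182, 1]]


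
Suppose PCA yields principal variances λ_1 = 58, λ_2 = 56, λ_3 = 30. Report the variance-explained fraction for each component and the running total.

Step 1 — total variance = trace(Sigma) = Σ λ_i = 58 + 56 + 30 = 144.

Step 2 — fraction explained by component i = λ_i / Σ λ:
  PC1: 58/144 = 0.4028
  PC2: 56/144 = 0.3889
  PC3: 30/144 = 0.2083

Step 3 — cumulative fraction after k components = (λ_1 + ... + λ_k) / Σ λ:
  k = 1: 58/144 = 0.4028
  k = 2: (58 + 56)/144 = 114/144 = 0.7917
  k = 3: (58 + 56 + 30)/144 = 144/144 = 1

Summary (fraction, with percent):

explained: PC1 0.4028 (40.28%), PC2 0.3889 (38.89%), PC3 0.2083 (20.83%);  cumulative: 0.4028, 0.7917, 1


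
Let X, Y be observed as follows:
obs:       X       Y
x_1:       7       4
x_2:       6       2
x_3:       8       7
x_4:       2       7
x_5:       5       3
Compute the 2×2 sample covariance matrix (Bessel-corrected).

Step 1 — column means:
  mean(X) = (7 + 6 + 8 + 2 + 5) / 5 = 28/5 = 5.6
  mean(Y) = (4 + 2 + 7 + 7 + 3) / 5 = 23/5 = 4.6

Step 2 — sample covariance S[i,j] = (1/(n-1)) · Σ_k (x_{k,i} - mean_i) · (x_{k,j} - mean_j), with n-1 = 4.
  S[X,X] = ((1.4)·(1.4) + (0.4)·(0.4) + (2.4)·(2.4) + (-3.6)·(-3.6) + (-0.6)·(-0.6)) / 4 = 21.2/4 = 5.3
  S[X,Y] = ((1.4)·(-0.6) + (0.4)·(-2.6) + (2.4)·(2.4) + (-3.6)·(2.4) + (-0.6)·(-1.6)) / 4 = -3.8/4 = -0.95
  S[Y,Y] = ((-0.6)·(-0.6) + (-2.6)·(-2.6) + (2.4)·(2.4) + (2.4)·(2.4) + (-1.6)·(-1.6)) / 4 = 21.2/4 = 5.3

S is symmetric (S[j,i] = S[i,j]). Assembling:

S = [[5.3, -0.95],
 [-0.95, 5.3]]


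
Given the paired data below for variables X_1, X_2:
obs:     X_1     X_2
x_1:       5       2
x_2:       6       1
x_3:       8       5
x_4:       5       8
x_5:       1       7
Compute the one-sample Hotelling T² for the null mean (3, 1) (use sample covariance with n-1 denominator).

Step 1 — sample mean vector:
  mean(X_1) = (5 + 6 + 8 + 5 + 1) / 5 = 25/5 = 5
  mean(X_2) = (2 + 1 + 5 + 8 + 7) / 5 = 23/5 = 4.6
  x̄ = (5, 4.6),  deviation x̄ - mu_0 = (5, 4.6) - (3, 1) = (2, 3.6).

Step 2 — sample covariance matrix, S[i,j] = (1/(n-1)) · Σ_k (x_{k,i} - mean_i) · (x_{k,j} - mean_j), divisor n-1 = 4:
  S[X_1,X_1] = ((0)·(0) + (1)·(1) + (3)·(3) + (0)·(0) + (-4)·(-4)) / 4 = 26/4 = 6.5
  S[X_1,X_2] = ((0)·(-2.6) + (1)·(-3.6) + (3)·(0.4) + (0)·(3.4) + (-4)·(2.4)) / 4 = -12/4 = -3
  S[X_2,X_2] = ((-2.6)·(-2.6) + (-3.6)·(-3.6) + (0.4)·(0.4) + (3.4)·(3.4) + (2.4)·(2.4)) / 4 = 37.2/4 = 9.3
  S = [[6.5, -3],
 [-3, 9.3]].

Step 3 — invert S. det(S) = 6.5·9.3 - (-3)² = 51.45.
  S^{-1} = (1/det) · [[d, -b], [-b, a]] = [[0.1808, 0.0583],
 [0.0583, 0.1263]].

Step 4 — quadratic form (x̄ - mu_0)^T · S^{-1} · (x̄ - mu_0):
  S^{-1} · (x̄ - mu_0) = (0.5714, 0.5714),
  (x̄ - mu_0)^T · [...] = (2)·(0.5714) + (3.6)·(0.5714) = 3.2.

Step 5 — scale by n: T² = 5 · 3.2 = 16.

T² ≈ 16


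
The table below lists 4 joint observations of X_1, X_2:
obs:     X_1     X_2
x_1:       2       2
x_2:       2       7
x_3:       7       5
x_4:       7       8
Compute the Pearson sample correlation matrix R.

Step 1 — column means:
  mean(X_1) = (2 + 2 + 7 + 7) / 4 = 18/4 = 4.5
  mean(X_2) = (2 + 7 + 5 + 8) / 4 = 22/4 = 5.5

Step 2 — sample variances and covariances s[i,j] = (1/(n-1)) · Σ_k (x_{k,i} - mean_i) · (x_{k,j} - mean_j), with n-1 = 3:
  s[X_1,X_1] = ((-2.5)·(-2.5) + (-2.5)·(-2.5) + (2.5)·(2.5) + (2.5)·(2.5)) / 3 = 25/3 = 8.3333
  s[X_1,X_2] = ((-2.5)·(-3.5) + (-2.5)·(1.5) + (2.5)·(-0.5) + (2.5)·(2.5)) / 3 = 10/3 = 3.3333
  s[X_2,X_2] = ((-3.5)·(-3.5) + (1.5)·(1.5) + (-0.5)·(-0.5) + (2.5)·(2.5)) / 3 = 21/3 = 7
  Sample standard deviations s_i = √(s[i,i]):
  s(X_1) = √(8.3333) = 2.8868
  s(X_2) = √(7) = 2.6458

Step 3 — r_{ij} = s_{ij} / (s_i · s_j):
  r[X_1,X_1] = 1 (diagonal).
  r[X_1,X_2] = 3.3333 / (2.8868 · 2.6458) = 3.3333 / 7.6376 = 0.4364
  r[X_2,X_2] = 1 (diagonal).

R is symmetric with unit diagonal. Assembling:

R = [[1, 0.4364],
 [0.4364, 1]]


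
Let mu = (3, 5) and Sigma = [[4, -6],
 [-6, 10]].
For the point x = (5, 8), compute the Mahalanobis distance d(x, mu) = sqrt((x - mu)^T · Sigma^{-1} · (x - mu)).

Step 1 — centre the observation: (x - mu) = (2, 3).

Step 2 — invert Sigma. det(Sigma) = 4·10 - (-6)² = 4.
  Sigma^{-1} = (1/det) · [[d, -b], [-b, a]] = [[2.5, 1.5],
 [1.5, 1]].

Step 3 — form the quadratic (x - mu)^T · Sigma^{-1} · (x - mu):
  Sigma^{-1} · (x - mu) = (9.5, 6).
  (x - mu)^T · [Sigma^{-1} · (x - mu)] = (2)·(9.5) + (3)·(6) = 37.

Step 4 — take square root: d = √(37) ≈ 6.0828.

d(x, mu) = √(37) ≈ 6.0828


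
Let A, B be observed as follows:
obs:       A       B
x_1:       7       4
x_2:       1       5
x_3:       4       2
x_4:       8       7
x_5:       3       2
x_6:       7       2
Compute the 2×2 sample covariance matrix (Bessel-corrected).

Step 1 — column means:
  mean(A) = (7 + 1 + 4 + 8 + 3 + 7) / 6 = 30/6 = 5
  mean(B) = (4 + 5 + 2 + 7 + 2 + 2) / 6 = 22/6 = 3.6667

Step 2 — sample covariance S[i,j] = (1/(n-1)) · Σ_k (x_{k,i} - mean_i) · (x_{k,j} - mean_j), with n-1 = 5.
  S[A,A] = ((2)·(2) + (-4)·(-4) + (-1)·(-1) + (3)·(3) + (-2)·(-2) + (2)·(2)) / 5 = 38/5 = 7.6
  S[A,B] = ((2)·(0.3333) + (-4)·(1.3333) + (-1)·(-1.6667) + (3)·(3.3333) + (-2)·(-1.6667) + (2)·(-1.6667)) / 5 = 7/5 = 1.4
  S[B,B] = ((0.3333)·(0.3333) + (1.3333)·(1.3333) + (-1.6667)·(-1.6667) + (3.3333)·(3.3333) + (-1.6667)·(-1.6667) + (-1.6667)·(-1.6667)) / 5 = 21.3333/5 = 4.2667

S is symmetric (S[j,i] = S[i,j]). Assembling:

S = [[7.6, 1.4],
 [1.4, 4.2667]]


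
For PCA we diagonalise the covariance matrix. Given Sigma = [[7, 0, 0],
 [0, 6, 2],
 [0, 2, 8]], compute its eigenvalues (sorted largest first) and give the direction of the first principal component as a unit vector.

Step 1 — characteristic polynomial p(λ) = det(λI - Sigma) = λ³ - tr·λ² + c_1·λ - det, where tr = trace, c_1 = sum of the principal 2×2 minors, det = det(Sigma):
  tr = 7 + 6 + 8 = 21,
  c_1 = (7·6 - (0)²) + (7·8 - (0)²) + (6·8 - (2)²) = 42 + 56 + 44 = 142,
  det = 7·(6·8 - (2)²) - (0)·((0)·8 - (2)·(0)) + (0)·((0)·(2) - 6·(0)) = 7·(44) - (0)·(0) + (0)·(0) = 308.
  So p(λ) = λ³ - 21λ² + 142λ - 308.
Step 2 — look for an integer root (rational root theorem: any rational root is an integer divisor of 308). Testing λ = 7:
  p(7) = 343 - 1029 + 994 - 308 = 0  ✓
  Dividing out (λ - 7): p(λ) = (λ - 7)(λ² - 14λ + 44).
Step 3 — remaining eigenvalues from the quadratic λ² - 14λ + 44 = 0:
  Δ = 14² - 4·44 = 196 - 176 = 20,  λ = (14 ± √20)/2 = (14 ± 4.4721)/2 ≈ 9.2361 or 4.7639.
  Sorted: λ_1 = 9.2361,  λ_2 = 7,  λ_3 = 4.7639  (check: sum = 21 = tr ✓).

Step 4 — unit eigenvector for λ_1 ≈ 9.2361: v spans the null space of (Sigma - λ_1 I), whose rows are
  r_1 = (-2.2361, 0, 0),  r_2 = (0, -3.2361, 2),  r_3 = (0, 2, -1.2361).
  v is orthogonal to every row, so take v ∝ r_1 × r_2 = ((0)·(2) - (0)·(-3.2361), (0)·(0) - (-2.2361)·(2), (-2.2361)·(-3.2361) - (0)·(0)) ≈ (0, 4.4721, 7.2361).
  Let u = (0, 4.4721, 7.2361).
  ||u|| = √((0)² + (4.4721)² + (7.2361)²) = √(72.3607) ≈ 8.5065,  v_1 = u/||u|| ≈ (0, 0.5257, 0.8507) (||v_1|| = 1).

λ_1 = 9.2361,  λ_2 = 7,  λ_3 = 4.7639;  v_1 ≈ (0, 0.5257, 0.8507)


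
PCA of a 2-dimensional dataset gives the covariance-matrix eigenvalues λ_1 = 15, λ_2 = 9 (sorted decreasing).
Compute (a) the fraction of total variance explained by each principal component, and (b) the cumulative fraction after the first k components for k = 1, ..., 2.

Step 1 — total variance = trace(Sigma) = Σ λ_i = 15 + 9 = 24.

Step 2 — fraction explained by component i = λ_i / Σ λ:
  PC1: 15/24 = 0.625
  PC2: 9/24 = 0.375

Step 3 — cumulative fraction after k components = (λ_1 + ... + λ_k) / Σ λ:
  k = 1: 15/24 = 0.625
  k = 2: (15 + 9)/24 = 24/24 = 1

Summary (fraction, with percent):

explained: PC1 0.625 (62.5%), PC2 0.375 (37.5%);  cumulative: 0.625, 1


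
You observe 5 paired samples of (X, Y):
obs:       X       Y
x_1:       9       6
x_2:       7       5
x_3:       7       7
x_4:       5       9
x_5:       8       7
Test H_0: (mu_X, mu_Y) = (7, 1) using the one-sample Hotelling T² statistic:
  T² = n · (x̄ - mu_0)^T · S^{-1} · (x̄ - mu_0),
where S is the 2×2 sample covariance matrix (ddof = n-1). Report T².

Step 1 — sample mean vector:
  mean(X) = (9 + 7 + 7 + 5 + 8) / 5 = 36/5 = 7.2
  mean(Y) = (6 + 5 + 7 + 9 + 7) / 5 = 34/5 = 6.8
  x̄ = (7.2, 6.8),  deviation x̄ - mu_0 = (7.2, 6.8) - (7, 1) = (0.2, 5.8).

Step 2 — sample covariance matrix, S[i,j] = (1/(n-1)) · Σ_k (x_{k,i} - mean_i) · (x_{k,j} - mean_j), divisor n-1 = 4:
  S[X,X] = ((1.8)·(1.8) + (-0.2)·(-0.2) + (-0.2)·(-0.2) + (-2.2)·(-2.2) + (0.8)·(0.8)) / 4 = 8.8/4 = 2.2
  S[X,Y] = ((1.8)·(-0.8) + (-0.2)·(-1.8) + (-0.2)·(0.2) + (-2.2)·(2.2) + (0.8)·(0.2)) / 4 = -5.8/4 = -1.45
  S[Y,Y] = ((-0.8)·(-0.8) + (-1.8)·(-1.8) + (0.2)·(0.2) + (2.2)·(2.2) + (0.2)·(0.2)) / 4 = 8.8/4 = 2.2
  S = [[2.2, -1.45],
 [-1.45, 2.2]].

Step 3 — invert S. det(S) = 2.2·2.2 - (-1.45)² = 2.7375.
  S^{-1} = (1/det) · [[d, -b], [-b, a]] = [[0.8037, 0.5297],
 [0.5297, 0.8037]].

Step 4 — quadratic form (x̄ - mu_0)^T · S^{-1} · (x̄ - mu_0):
  S^{-1} · (x̄ - mu_0) = (3.2329, 4.7671),
  (x̄ - mu_0)^T · [...] = (0.2)·(3.2329) + (5.8)·(4.7671) = 28.2959.

Step 5 — scale by n: T² = 5 · 28.2959 = 141.4795.

T² ≈ 141.4795


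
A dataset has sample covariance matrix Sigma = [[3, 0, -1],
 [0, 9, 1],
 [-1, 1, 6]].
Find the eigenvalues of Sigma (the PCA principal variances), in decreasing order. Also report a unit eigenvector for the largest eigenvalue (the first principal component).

Step 1 — characteristic polynomial p(λ) = det(λI - Sigma) = λ³ - tr·λ² + c_1·λ - det, where tr = trace, c_1 = sum of the principal 2×2 minors, det = det(Sigma):
  tr = 3 + 9 + 6 = 18,
  c_1 = (3·9 - (0)²) + (3·6 - (-1)²) + (9·6 - (1)²) = 27 + 17 + 53 = 97,
  det = 3·(9·6 - (1)²) - (0)·((0)·6 - (1)·(-1)) + (-1)·((0)·(1) - 9·(-1)) = 3·(53) - (0)·(1) + (-1)·(9) = 150.
  So p(λ) = λ³ - 18λ² + 97λ - 150.
Step 2 — look for an integer root (rational root theorem: any rational root is an integer divisor of 150). Testing λ = 6:
  p(6) = 216 - 648 + 582 - 150 = 0  ✓
  Dividing out (λ - 6): p(λ) = (λ - 6)(λ² - 12λ + 25).
Step 3 — remaining eigenvalues from the quadratic λ² - 12λ + 25 = 0:
  Δ = 12² - 4·25 = 144 - 100 = 44,  λ = (12 ± √44)/2 = (12 ± 6.6332)/2 ≈ 9.3166 or 2.6834.
  Sorted: λ_1 = 9.3166,  λ_2 = 6,  λ_3 = 2.6834  (check: sum = 18 = tr ✓).

Step 4 — unit eigenvector for λ_1 ≈ 9.3166: v spans the null space of (Sigma - λ_1 I), whose rows are
  r_1 = (-6.3166, 0, -1),  r_2 = (0, -0.3166, 1),  r_3 = (-1, 1, -3.3166).
  v is orthogonal to every row, so take v ∝ r_1 × r_2 = ((0)·(1) - (-1)·(-0.3166), (-1)·(0) - (-6.3166)·(1), (-6.3166)·(-0.3166) - (0)·(0)) ≈ (-0.3166, 6.3166, 2).
  Rescale (multiply by -1 so the first nonzero entry is positive): u = (0.3166, -6.3166, -2).
  ||u|| = √((0.3166)² + (-6.3166)² + (-2)²) = √(44) ≈ 6.6332,  v_1 = u/||u|| ≈ (0.0477, -0.9523, -0.3015) (||v_1|| = 1).

λ_1 = 9.3166,  λ_2 = 6,  λ_3 = 2.6834;  v_1 ≈ (0.0477, -0.9523, -0.3015)


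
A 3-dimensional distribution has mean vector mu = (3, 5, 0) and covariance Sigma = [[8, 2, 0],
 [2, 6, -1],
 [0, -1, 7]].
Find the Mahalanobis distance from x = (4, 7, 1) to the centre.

Step 1 — centre the observation: (x - mu) = (1, 2, 1).

Step 2 — invert Sigma (cofactor / det for 3×3, or solve directly):
  Sigma^{-1} = [[0.1367, -0.0467, -0.0067],
 [-0.0467, 0.1867, 0.0267],
 [-0.0067, 0.0267, 0.1467]].

Step 3 — form the quadratic (x - mu)^T · Sigma^{-1} · (x - mu):
  Sigma^{-1} · (x - mu) = (0.0367, 0.3533, 0.1933).
  (x - mu)^T · [Sigma^{-1} · (x - mu)] = (1)·(0.0367) + (2)·(0.3533) + (1)·(0.1933) = 0.9367.

Step 4 — take square root: d = √(0.9367) ≈ 0.9678.

d(x, mu) = √(0.9367) ≈ 0.9678


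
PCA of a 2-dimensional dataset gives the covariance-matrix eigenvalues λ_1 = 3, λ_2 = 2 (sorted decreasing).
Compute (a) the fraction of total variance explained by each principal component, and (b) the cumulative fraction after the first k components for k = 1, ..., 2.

Step 1 — total variance = trace(Sigma) = Σ λ_i = 3 + 2 = 5.

Step 2 — fraction explained by component i = λ_i / Σ λ:
  PC1: 3/5 = 0.6
  PC2: 2/5 = 0.4

Step 3 — cumulative fraction after k components = (λ_1 + ... + λ_k) / Σ λ:
  k = 1: 3/5 = 0.6
  k = 2: (3 + 2)/5 = 5/5 = 1

Summary (fraction, with percent):

explained: PC1 0.6 (60%), PC2 0.4 (40%);  cumulative: 0.6, 1


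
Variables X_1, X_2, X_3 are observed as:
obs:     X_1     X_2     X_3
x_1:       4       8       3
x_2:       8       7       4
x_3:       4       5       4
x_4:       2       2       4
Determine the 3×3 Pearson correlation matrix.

Step 1 — column means:
  mean(X_1) = (4 + 8 + 4 + 2) / 4 = 18/4 = 4.5
  mean(X_2) = (8 + 7 + 5 + 2) / 4 = 22/4 = 5.5
  mean(X_3) = (3 + 4 + 4 + 4) / 4 = 15/4 = 3.75

Step 2 — sample variances and covariances s[i,j] = (1/(n-1)) · Σ_k (x_{k,i} - mean_i) · (x_{k,j} - mean_j), with n-1 = 3:
  s[X_1,X_1] = ((-0.5)·(-0.5) + (3.5)·(3.5) + (-0.5)·(-0.5) + (-2.5)·(-2.5)) / 3 = 19/3 = 6.3333
  s[X_1,X_2] = ((-0.5)·(2.5) + (3.5)·(1.5) + (-0.5)·(-0.5) + (-2.5)·(-3.5)) / 3 = 13/3 = 4.3333
  s[X_1,X_3] = ((-0.5)·(-0.75) + (3.5)·(0.25) + (-0.5)·(0.25) + (-2.5)·(0.25)) / 3 = 0.5/3 = 0.1667
  s[X_2,X_2] = ((2.5)·(2.5) + (1.5)·(1.5) + (-0.5)·(-0.5) + (-3.5)·(-3.5)) / 3 = 21/3 = 7
  s[X_2,X_3] = ((2.5)·(-0.75) + (1.5)·(0.25) + (-0.5)·(0.25) + (-3.5)·(0.25)) / 3 = -2.5/3 = -0.8333
  s[X_3,X_3] = ((-0.75)·(-0.75) + (0.25)·(0.25) + (0.25)·(0.25) + (0.25)·(0.25)) / 3 = 0.75/3 = 0.25
  Sample standard deviations s_i = √(s[i,i]):
  s(X_1) = √(6.3333) = 2.5166
  s(X_2) = √(7) = 2.6458
  s(X_3) = √(0.25) = 0.5

Step 3 — r_{ij} = s_{ij} / (s_i · s_j):
  r[X_1,X_1] = 1 (diagonal).
  r[X_1,X_2] = 4.3333 / (2.5166 · 2.6458) = 4.3333 / 6.6583 = 0.6508
  r[X_1,X_3] = 0.1667 / (2.5166 · 0.5) = 0.1667 / 1.2583 = 0.1325
  r[X_2,X_2] = 1 (diagonal).
  r[X_2,X_3] = -0.8333 / (2.6458 · 0.5) = -0.8333 / 1.3229 = -0.6299
  r[X_3,X_3] = 1 (diagonal).

R is symmetric with unit diagonal. Assembling:

R = [[1, 0.6508, 0.1325],
 [0.6508, 1, -0.6299],
 [0.1325, -0.6299, 1]]


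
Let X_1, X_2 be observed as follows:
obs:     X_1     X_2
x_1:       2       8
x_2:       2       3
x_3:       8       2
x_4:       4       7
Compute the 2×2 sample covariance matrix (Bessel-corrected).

Step 1 — column means:
  mean(X_1) = (2 + 2 + 8 + 4) / 4 = 16/4 = 4
  mean(X_2) = (8 + 3 + 2 + 7) / 4 = 20/4 = 5

Step 2 — sample covariance S[i,j] = (1/(n-1)) · Σ_k (x_{k,i} - mean_i) · (x_{k,j} - mean_j), with n-1 = 3.
  S[X_1,X_1] = ((-2)·(-2) + (-2)·(-2) + (4)·(4) + (0)·(0)) / 3 = 24/3 = 8
  S[X_1,X_2] = ((-2)·(3) + (-2)·(-2) + (4)·(-3) + (0)·(2)) / 3 = -14/3 = -4.6667
  S[X_2,X_2] = ((3)·(3) + (-2)·(-2) + (-3)·(-3) + (2)·(2)) / 3 = 26/3 = 8.6667

S is symmetric (S[j,i] = S[i,j]). Assembling:

S = [[8, -4.6667],
 [-4.6667, 8.6667]]


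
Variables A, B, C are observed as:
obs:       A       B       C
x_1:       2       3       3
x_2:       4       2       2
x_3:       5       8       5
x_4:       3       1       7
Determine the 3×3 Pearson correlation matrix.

Step 1 — column means:
  mean(A) = (2 + 4 + 5 + 3) / 4 = 14/4 = 3.5
  mean(B) = (3 + 2 + 8 + 1) / 4 = 14/4 = 3.5
  mean(C) = (3 + 2 + 5 + 7) / 4 = 17/4 = 4.25

Step 2 — sample variances and covariances s[i,j] = (1/(n-1)) · Σ_k (x_{k,i} - mean_i) · (x_{k,j} - mean_j), with n-1 = 3:
  s[A,A] = ((-1.5)·(-1.5) + (0.5)·(0.5) + (1.5)·(1.5) + (-0.5)·(-0.5)) / 3 = 5/3 = 1.6667
  s[A,B] = ((-1.5)·(-0.5) + (0.5)·(-1.5) + (1.5)·(4.5) + (-0.5)·(-2.5)) / 3 = 8/3 = 2.6667
  s[A,C] = ((-1.5)·(-1.25) + (0.5)·(-2.25) + (1.5)·(0.75) + (-0.5)·(2.75)) / 3 = 0.5/3 = 0.1667
  s[B,B] = ((-0.5)·(-0.5) + (-1.5)·(-1.5) + (4.5)·(4.5) + (-2.5)·(-2.5)) / 3 = 29/3 = 9.6667
  s[B,C] = ((-0.5)·(-1.25) + (-1.5)·(-2.25) + (4.5)·(0.75) + (-2.5)·(2.75)) / 3 = 0.5/3 = 0.1667
  s[C,C] = ((-1.25)·(-1.25) + (-2.25)·(-2.25) + (0.75)·(0.75) + (2.75)·(2.75)) / 3 = 14.75/3 = 4.9167
  Sample standard deviations s_i = √(s[i,i]):
  s(A) = √(1.6667) = 1.291
  s(B) = √(9.6667) = 3.1091
  s(C) = √(4.9167) = 2.2174

Step 3 — r_{ij} = s_{ij} / (s_i · s_j):
  r[A,A] = 1 (diagonal).
  r[A,B] = 2.6667 / (1.291 · 3.1091) = 2.6667 / 4.0139 = 0.6644
  r[A,C] = 0.1667 / (1.291 · 2.2174) = 0.1667 / 2.8626 = 0.0582
  r[B,B] = 1 (diagonal).
  r[B,C] = 0.1667 / (3.1091 · 2.2174) = 0.1667 / 6.894 = 0.0242
  r[C,C] = 1 (diagonal).

R is symmetric with unit diagonal. Assembling:

R = [[1, 0.6644, 0.0582],
 [0.6644, 1, 0.0242],
 [0.0582, 0.0242, 1]]


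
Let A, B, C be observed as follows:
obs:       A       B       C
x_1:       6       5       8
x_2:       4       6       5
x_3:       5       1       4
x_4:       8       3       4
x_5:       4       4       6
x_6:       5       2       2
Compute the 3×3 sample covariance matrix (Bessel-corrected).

Step 1 — column means:
  mean(A) = (6 + 4 + 5 + 8 + 4 + 5) / 6 = 32/6 = 5.3333
  mean(B) = (5 + 6 + 1 + 3 + 4 + 2) / 6 = 21/6 = 3.5
  mean(C) = (8 + 5 + 4 + 4 + 6 + 2) / 6 = 29/6 = 4.8333

Step 2 — sample covariance S[i,j] = (1/(n-1)) · Σ_k (x_{k,i} - mean_i) · (x_{k,j} - mean_j), with n-1 = 5.
  S[A,A] = ((0.6667)·(0.6667) + (-1.3333)·(-1.3333) + (-0.3333)·(-0.3333) + (2.6667)·(2.6667) + (-1.3333)·(-1.3333) + (-0.3333)·(-0.3333)) / 5 = 11.3333/5 = 2.2667
  S[A,B] = ((0.6667)·(1.5) + (-1.3333)·(2.5) + (-0.3333)·(-2.5) + (2.6667)·(-0.5) + (-1.3333)·(0.5) + (-0.3333)·(-1.5)) / 5 = -3/5 = -0.6
  S[A,C] = ((0.6667)·(3.1667) + (-1.3333)·(0.1667) + (-0.3333)·(-0.8333) + (2.6667)·(-0.8333) + (-1.3333)·(1.1667) + (-0.3333)·(-2.8333)) / 5 = -0.6667/5 = -0.1333
  S[B,B] = ((1.5)·(1.5) + (2.5)·(2.5) + (-2.5)·(-2.5) + (-0.5)·(-0.5) + (0.5)·(0.5) + (-1.5)·(-1.5)) / 5 = 17.5/5 = 3.5
  S[B,C] = ((1.5)·(3.1667) + (2.5)·(0.1667) + (-2.5)·(-0.8333) + (-0.5)·(-0.8333) + (0.5)·(1.1667) + (-1.5)·(-2.8333)) / 5 = 12.5/5 = 2.5
  S[C,C] = ((3.1667)·(3.1667) + (0.1667)·(0.1667) + (-0.8333)·(-0.8333) + (-0.8333)·(-0.8333) + (1.1667)·(1.1667) + (-2.8333)·(-2.8333)) / 5 = 20.8333/5 = 4.1667

S is symmetric (S[j,i] = S[i,j]). Assembling:

S = [[2.2667, -0.6, -0.1333],
 [-0.6, 3.5, 2.5],
 [-0.1333, 2.5, 4.1667]]


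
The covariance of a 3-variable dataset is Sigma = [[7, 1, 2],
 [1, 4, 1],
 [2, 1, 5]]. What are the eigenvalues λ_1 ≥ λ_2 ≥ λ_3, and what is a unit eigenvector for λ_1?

Step 1 — characteristic polynomial p(λ) = det(λI - Sigma) = λ³ - tr·λ² + c_1·λ - det, where tr = trace, c_1 = sum of the principal 2×2 minors, det = det(Sigma):
  tr = 7 + 4 + 5 = 16,
  c_1 = (7·4 - (1)²) + (7·5 - (2)²) + (4·5 - (1)²) = 27 + 31 + 19 = 77,
  det = 7·(4·5 - (1)²) - (1)·((1)·5 - (1)·(2)) + (2)·((1)·(1) - 4·(2)) = 7·(19) - (1)·(3) + (2)·(-7) = 116.
  So p(λ) = λ³ - 16λ² + 77λ - 116.
Step 2 — look for an integer root (rational root theorem: any rational root is an integer divisor of 116). Testing λ = 4:
  p(4) = 64 - 256 + 308 - 116 = 0  ✓
  Dividing out (λ - 4): p(λ) = (λ - 4)(λ² - 12λ + 29).
Step 3 — remaining eigenvalues from the quadratic λ² - 12λ + 29 = 0:
  Δ = 12² - 4·29 = 144 - 116 = 28,  λ = (12 ± √28)/2 = (12 ± 5.2915)/2 ≈ 8.6458 or 3.3542.
  Sorted: λ_1 = 8.6458,  λ_2 = 4,  λ_3 = 3.3542  (check: sum = 16 = tr ✓).

Step 4 — unit eigenvector for λ_1 ≈ 8.6458: v spans the null space of (Sigma - λ_1 I), whose rows are
  r_1 = (-1.6458, 1, 2),  r_2 = (1, -4.6458, 1),  r_3 = (2, 1, -3.6458).
  v is orthogonal to every row, so take v ∝ r_1 × r_2 = ((1)·(1) - (2)·(-4.6458), (2)·(1) - (-1.6458)·(1), (-1.6458)·(-4.6458) - (1)·(1)) ≈ (10.2915, 3.6458, 6.6458).
  Let u = (10.2915, 3.6458, 6.6458).
  ||u|| = √((10.2915)² + (3.6458)² + (6.6458)²) = √(163.3725) ≈ 12.7817,  v_1 = u/||u|| ≈ (0.8052, 0.2852, 0.5199) (||v_1|| = 1).

λ_1 = 8.6458,  λ_2 = 4,  λ_3 = 3.3542;  v_1 ≈ (0.8052, 0.2852, 0.5199)


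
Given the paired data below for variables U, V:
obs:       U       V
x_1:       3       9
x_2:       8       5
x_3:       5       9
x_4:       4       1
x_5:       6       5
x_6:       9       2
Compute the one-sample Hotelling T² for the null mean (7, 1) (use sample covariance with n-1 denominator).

Step 1 — sample mean vector:
  mean(U) = (3 + 8 + 5 + 4 + 6 + 9) / 6 = 35/6 = 5.8333
  mean(V) = (9 + 5 + 9 + 1 + 5 + 2) / 6 = 31/6 = 5.1667
  x̄ = (5.8333, 5.1667),  deviation x̄ - mu_0 = (5.8333, 5.1667) - (7, 1) = (-1.1667, 4.1667).

Step 2 — sample covariance matrix, S[i,j] = (1/(n-1)) · Σ_k (x_{k,i} - mean_i) · (x_{k,j} - mean_j), divisor n-1 = 5:
  S[U,U] = ((-2.8333)·(-2.8333) + (2.1667)·(2.1667) + (-0.8333)·(-0.8333) + (-1.8333)·(-1.8333) + (0.1667)·(0.1667) + (3.1667)·(3.1667)) / 5 = 26.8333/5 = 5.3667
  S[U,V] = ((-2.8333)·(3.8333) + (2.1667)·(-0.1667) + (-0.8333)·(3.8333) + (-1.8333)·(-4.1667) + (0.1667)·(-0.1667) + (3.1667)·(-3.1667)) / 5 = -16.8333/5 = -3.3667
  S[V,V] = ((3.8333)·(3.8333) + (-0.1667)·(-0.1667) + (3.8333)·(3.8333) + (-4.1667)·(-4.1667) + (-0.1667)·(-0.1667) + (-3.1667)·(-3.1667)) / 5 = 56.8333/5 = 11.3667
  S = [[5.3667, -3.3667],
 [-3.3667, 11.3667]].

Step 3 — invert S. det(S) = 5.3667·11.3667 - (-3.3667)² = 49.6667.
  S^{-1} = (1/det) · [[d, -b], [-b, a]] = [[0.2289, 0.0678],
 [0.0678, 0.1081]].

Step 4 — quadratic form (x̄ - mu_0)^T · S^{-1} · (x̄ - mu_0):
  S^{-1} · (x̄ - mu_0) = (0.0154, 0.3711),
  (x̄ - mu_0)^T · [...] = (-1.1667)·(0.0154) + (4.1667)·(0.3711) = 1.5284.

Step 5 — scale by n: T² = 6 · 1.5284 = 9.1705.

T² ≈ 9.1705


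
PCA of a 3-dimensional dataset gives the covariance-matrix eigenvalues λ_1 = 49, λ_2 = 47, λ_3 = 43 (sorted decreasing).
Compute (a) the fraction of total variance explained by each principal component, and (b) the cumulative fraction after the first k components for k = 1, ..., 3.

Step 1 — total variance = trace(Sigma) = Σ λ_i = 49 + 47 + 43 = 139.

Step 2 — fraction explained by component i = λ_i / Σ λ:
  PC1: 49/139 = 0.3525
  PC2: 47/139 = 0.3381
  PC3: 43/139 = 0.3094

Step 3 — cumulative fraction after k components = (λ_1 + ... + λ_k) / Σ λ:
  k = 1: 49/139 = 0.3525
  k = 2: (49 + 47)/139 = 96/139 = 0.6906
  k = 3: (49 + 47 + 43)/139 = 139/139 = 1

Summary (fraction, with percent):

explained: PC1 0.3525 (35.25%), PC2 0.3381 (33.81%), PC3 0.3094 (30.94%);  cumulative: 0.3525, 0.6906, 1


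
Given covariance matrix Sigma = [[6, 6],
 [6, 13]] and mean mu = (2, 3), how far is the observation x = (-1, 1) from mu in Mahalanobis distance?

Step 1 — centre the observation: (x - mu) = (-3, -2).

Step 2 — invert Sigma. det(Sigma) = 6·13 - (6)² = 42.
  Sigma^{-1} = (1/det) · [[d, -b], [-b, a]] = [[0.3095, -0.1429],
 [-0.1429, 0.1429]].

Step 3 — form the quadratic (x - mu)^T · Sigma^{-1} · (x - mu):
  Sigma^{-1} · (x - mu) = (-0.6429, 0.1429).
  (x - mu)^T · [Sigma^{-1} · (x - mu)] = (-3)·(-0.6429) + (-2)·(0.1429) = 1.6429.

Step 4 — take square root: d = √(1.6429) ≈ 1.2817.

d(x, mu) = √(1.6429) ≈ 1.2817


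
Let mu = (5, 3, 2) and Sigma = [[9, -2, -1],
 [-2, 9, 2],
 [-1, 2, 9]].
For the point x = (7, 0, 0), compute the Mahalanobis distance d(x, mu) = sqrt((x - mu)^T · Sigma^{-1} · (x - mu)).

Step 1 — centre the observation: (x - mu) = (2, -3, -2).

Step 2 — invert Sigma (cofactor / det for 3×3, or solve directly):
  Sigma^{-1} = [[0.1174, 0.0244, 0.0076],
 [0.0244, 0.122, -0.0244],
 [0.0076, -0.0244, 0.1174]].

Step 3 — form the quadratic (x - mu)^T · Sigma^{-1} · (x - mu):
  Sigma^{-1} · (x - mu) = (0.1463, -0.2683, -0.1463).
  (x - mu)^T · [Sigma^{-1} · (x - mu)] = (2)·(0.1463) + (-3)·(-0.2683) + (-2)·(-0.1463) = 1.3902.

Step 4 — take square root: d = √(1.3902) ≈ 1.1791.

d(x, mu) = √(1.3902) ≈ 1.1791


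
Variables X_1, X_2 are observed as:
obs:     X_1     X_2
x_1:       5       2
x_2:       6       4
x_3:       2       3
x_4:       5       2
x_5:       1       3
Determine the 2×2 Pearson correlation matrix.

Step 1 — column means:
  mean(X_1) = (5 + 6 + 2 + 5 + 1) / 5 = 19/5 = 3.8
  mean(X_2) = (2 + 4 + 3 + 2 + 3) / 5 = 14/5 = 2.8

Step 2 — sample variances and covariances s[i,j] = (1/(n-1)) · Σ_k (x_{k,i} - mean_i) · (x_{k,j} - mean_j), with n-1 = 4:
  s[X_1,X_1] = ((1.2)·(1.2) + (2.2)·(2.2) + (-1.8)·(-1.8) + (1.2)·(1.2) + (-2.8)·(-2.8)) / 4 = 18.8/4 = 4.7
  s[X_1,X_2] = ((1.2)·(-0.8) + (2.2)·(1.2) + (-1.8)·(0.2) + (1.2)·(-0.8) + (-2.8)·(0.2)) / 4 = -0.2/4 = -0.05
  s[X_2,X_2] = ((-0.8)·(-0.8) + (1.2)·(1.2) + (0.2)·(0.2) + (-0.8)·(-0.8) + (0.2)·(0.2)) / 4 = 2.8/4 = 0.7
  Sample standard deviations s_i = √(s[i,i]):
  s(X_1) = √(4.7) = 2.1679
  s(X_2) = √(0.7) = 0.8367

Step 3 — r_{ij} = s_{ij} / (s_i · s_j):
  r[X_1,X_1] = 1 (diagonal).
  r[X_1,X_2] = -0.05 / (2.1679 · 0.8367) = -0.05 / 1.8138 = -0.0276
  r[X_2,X_2] = 1 (diagonal).

R is symmetric with unit diagonal. Assembling:

R = [[1, -0.0276],
 [-0.0276, 1]]


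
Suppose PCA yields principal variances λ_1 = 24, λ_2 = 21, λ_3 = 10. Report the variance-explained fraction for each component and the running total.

Step 1 — total variance = trace(Sigma) = Σ λ_i = 24 + 21 + 10 = 55.

Step 2 — fraction explained by component i = λ_i / Σ λ:
  PC1: 24/55 = 0.4364
  PC2: 21/55 = 0.3818
  PC3: 10/55 = 0.1818

Step 3 — cumulative fraction after k components = (λ_1 + ... + λ_k) / Σ λ:
  k = 1: 24/55 = 0.4364
  k = 2: (24 + 21)/55 = 45/55 = 0.8182
  k = 3: (24 + 21 + 10)/55 = 55/55 = 1

Summary (fraction, with percent):

explained: PC1 0.4364 (43.64%), PC2 0.3818 (38.18%), PC3 0.1818 (18.18%);  cumulative: 0.4364, 0.8182, 1


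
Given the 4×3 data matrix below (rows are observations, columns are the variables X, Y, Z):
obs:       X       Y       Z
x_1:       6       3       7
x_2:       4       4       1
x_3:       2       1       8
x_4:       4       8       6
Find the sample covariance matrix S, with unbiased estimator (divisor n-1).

Step 1 — column means:
  mean(X) = (6 + 4 + 2 + 4) / 4 = 16/4 = 4
  mean(Y) = (3 + 4 + 1 + 8) / 4 = 16/4 = 4
  mean(Z) = (7 + 1 + 8 + 6) / 4 = 22/4 = 5.5

Step 2 — sample covariance S[i,j] = (1/(n-1)) · Σ_k (x_{k,i} - mean_i) · (x_{k,j} - mean_j), with n-1 = 3.
  S[X,X] = ((2)·(2) + (0)·(0) + (-2)·(-2) + (0)·(0)) / 3 = 8/3 = 2.6667
  S[X,Y] = ((2)·(-1) + (0)·(0) + (-2)·(-3) + (0)·(4)) / 3 = 4/3 = 1.3333
  S[X,Z] = ((2)·(1.5) + (0)·(-4.5) + (-2)·(2.5) + (0)·(0.5)) / 3 = -2/3 = -0.6667
  S[Y,Y] = ((-1)·(-1) + (0)·(0) + (-3)·(-3) + (4)·(4)) / 3 = 26/3 = 8.6667
  S[Y,Z] = ((-1)·(1.5) + (0)·(-4.5) + (-3)·(2.5) + (4)·(0.5)) / 3 = -7/3 = -2.3333
  S[Z,Z] = ((1.5)·(1.5) + (-4.5)·(-4.5) + (2.5)·(2.5) + (0.5)·(0.5)) / 3 = 29/3 = 9.6667

S is symmetric (S[j,i] = S[i,j]). Assembling:

S = [[2.6667, 1.3333, -0.6667],
 [1.3333, 8.6667, -2.3333],
 [-0.6667, -2.3333, 9.6667]]


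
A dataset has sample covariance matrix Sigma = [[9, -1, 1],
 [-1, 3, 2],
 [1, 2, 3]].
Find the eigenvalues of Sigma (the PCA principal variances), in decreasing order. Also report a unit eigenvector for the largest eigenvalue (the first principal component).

Step 1 — characteristic polynomial p(λ) = det(λI - Sigma) = λ³ - tr·λ² + c_1·λ - det, where tr = trace, c_1 = sum of the principal 2×2 minors, det = det(Sigma):
  tr = 9 + 3 + 3 = 15,
  c_1 = (9·3 - (-1)²) + (9·3 - (1)²) + (3·3 - (2)²) = 26 + 26 + 5 = 57,
  det = 9·(3·3 - (2)²) - (-1)·((-1)·3 - (2)·(1)) + (1)·((-1)·(2) - 3·(1)) = 9·(5) - (-1)·(-5) + (1)·(-5) = 35.
  So p(λ) = λ³ - 15λ² + 57λ - 35.
Step 2 — look for an integer root (rational root theorem: any rational root is an integer divisor of 35). Testing λ = 5:
  p(5) = 125 - 375 + 285 - 35 = 0  ✓
  Dividing out (λ - 5): p(λ) = (λ - 5)(λ² - 10λ + 7).
Step 3 — remaining eigenvalues from the quadratic λ² - 10λ + 7 = 0:
  Δ = 10² - 4·7 = 100 - 28 = 72,  λ = (10 ± √72)/2 = (10 ± 8.4853)/2 ≈ 9.2426 or 0.7574.
  Sorted: λ_1 = 9.2426,  λ_2 = 5,  λ_3 = 0.7574  (check: sum = 15 = tr ✓).

Step 4 — unit eigenvector for λ_1 ≈ 9.2426: v spans the null space of (Sigma - λ_1 I), whose rows are
  r_1 = (-0.2426, -1, 1),  r_2 = (-1, -6.2426, 2),  r_3 = (1, 2, -6.2426).
  v is orthogonal to every row, so take v ∝ r_1 × r_2 = ((-1)·(2) - (1)·(-6.2426), (1)·(-1) - (-0.2426)·(2), (-0.2426)·(-6.2426) - (-1)·(-1)) ≈ (4.2426, -0.5147, 0.5147).
  Let u = (4.2426, -0.5147, 0.5147).
  ||u|| = √((4.2426)² + (-0.5147)² + (0.5147)²) = √(18.5299) ≈ 4.3046,  v_1 = u/||u|| ≈ (0.9856, -0.1196, 0.1196) (||v_1|| = 1).

λ_1 = 9.2426,  λ_2 = 5,  λ_3 = 0.7574;  v_1 ≈ (0.9856, -0.1196, 0.1196)


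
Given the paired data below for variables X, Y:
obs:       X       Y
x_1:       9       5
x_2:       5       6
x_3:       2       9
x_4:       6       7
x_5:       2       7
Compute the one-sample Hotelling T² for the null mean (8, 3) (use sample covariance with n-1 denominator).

Step 1 — sample mean vector:
  mean(X) = (9 + 5 + 2 + 6 + 2) / 5 = 24/5 = 4.8
  mean(Y) = (5 + 6 + 9 + 7 + 7) / 5 = 34/5 = 6.8
  x̄ = (4.8, 6.8),  deviation x̄ - mu_0 = (4.8, 6.8) - (8, 3) = (-3.2, 3.8).

Step 2 — sample covariance matrix, S[i,j] = (1/(n-1)) · Σ_k (x_{k,i} - mean_i) · (x_{k,j} - mean_j), divisor n-1 = 4:
  S[X,X] = ((4.2)·(4.2) + (0.2)·(0.2) + (-2.8)·(-2.8) + (1.2)·(1.2) + (-2.8)·(-2.8)) / 4 = 34.8/4 = 8.7
  S[X,Y] = ((4.2)·(-1.8) + (0.2)·(-0.8) + (-2.8)·(2.2) + (1.2)·(0.2) + (-2.8)·(0.2)) / 4 = -14.2/4 = -3.55
  S[Y,Y] = ((-1.8)·(-1.8) + (-0.8)·(-0.8) + (2.2)·(2.2) + (0.2)·(0.2) + (0.2)·(0.2)) / 4 = 8.8/4 = 2.2
  S = [[8.7, -3.55],
 [-3.55, 2.2]].

Step 3 — invert S. det(S) = 8.7·2.2 - (-3.55)² = 6.5375.
  S^{-1} = (1/det) · [[d, -b], [-b, a]] = [[0.3365, 0.543],
 [0.543, 1.3308]].

Step 4 — quadratic form (x̄ - mu_0)^T · S^{-1} · (x̄ - mu_0):
  S^{-1} · (x̄ - mu_0) = (0.9866, 3.3193),
  (x̄ - mu_0)^T · [...] = (-3.2)·(0.9866) + (3.8)·(3.3193) = 9.4562.

Step 5 — scale by n: T² = 5 · 9.4562 = 47.2811.

T² ≈ 47.2811


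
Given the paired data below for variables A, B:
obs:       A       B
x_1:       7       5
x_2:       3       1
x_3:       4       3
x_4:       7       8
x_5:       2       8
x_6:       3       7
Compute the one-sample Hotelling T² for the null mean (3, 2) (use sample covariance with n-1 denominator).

Step 1 — sample mean vector:
  mean(A) = (7 + 3 + 4 + 7 + 2 + 3) / 6 = 26/6 = 4.3333
  mean(B) = (5 + 1 + 3 + 8 + 8 + 7) / 6 = 32/6 = 5.3333
  x̄ = (4.3333, 5.3333),  deviation x̄ - mu_0 = (4.3333, 5.3333) - (3, 2) = (1.3333, 3.3333).

Step 2 — sample covariance matrix, S[i,j] = (1/(n-1)) · Σ_k (x_{k,i} - mean_i) · (x_{k,j} - mean_j), divisor n-1 = 5:
  S[A,A] = ((2.6667)·(2.6667) + (-1.3333)·(-1.3333) + (-0.3333)·(-0.3333) + (2.6667)·(2.6667) + (-2.3333)·(-2.3333) + (-1.3333)·(-1.3333)) / 5 = 23.3333/5 = 4.6667
  S[A,B] = ((2.6667)·(-0.3333) + (-1.3333)·(-4.3333) + (-0.3333)·(-2.3333) + (2.6667)·(2.6667) + (-2.3333)·(2.6667) + (-1.3333)·(1.6667)) / 5 = 4.3333/5 = 0.8667
  S[B,B] = ((-0.3333)·(-0.3333) + (-4.3333)·(-4.3333) + (-2.3333)·(-2.3333) + (2.6667)·(2.6667) + (2.6667)·(2.6667) + (1.6667)·(1.6667)) / 5 = 41.3333/5 = 8.2667
  S = [[4.6667, 0.8667],
 [0.8667, 8.2667]].

Step 3 — invert S. det(S) = 4.6667·8.2667 - (0.8667)² = 37.8267.
  S^{-1} = (1/det) · [[d, -b], [-b, a]] = [[0.2185, -0.0229],
 [-0.0229, 0.1234]].

Step 4 — quadratic form (x̄ - mu_0)^T · S^{-1} · (x̄ - mu_0):
  S^{-1} · (x̄ - mu_0) = (0.215, 0.3807),
  (x̄ - mu_0)^T · [...] = (1.3333)·(0.215) + (3.3333)·(0.3807) = 1.5556.

Step 5 — scale by n: T² = 6 · 1.5556 = 9.3338.

T² ≈ 9.3338


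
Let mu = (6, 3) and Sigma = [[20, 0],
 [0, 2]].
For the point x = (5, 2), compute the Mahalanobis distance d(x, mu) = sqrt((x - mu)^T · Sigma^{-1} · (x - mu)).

Step 1 — centre the observation: (x - mu) = (-1, -1).

Step 2 — invert Sigma. det(Sigma) = 20·2 - (0)² = 40.
  Sigma^{-1} = (1/det) · [[d, -b], [-b, a]] = [[0.05, 0],
 [0, 0.5]].

Step 3 — form the quadratic (x - mu)^T · Sigma^{-1} · (x - mu):
  Sigma^{-1} · (x - mu) = (-0.05, -0.5).
  (x - mu)^T · [Sigma^{-1} · (x - mu)] = (-1)·(-0.05) + (-1)·(-0.5) = 0.55.

Step 4 — take square root: d = √(0.55) ≈ 0.7416.

d(x, mu) = √(0.55) ≈ 0.7416


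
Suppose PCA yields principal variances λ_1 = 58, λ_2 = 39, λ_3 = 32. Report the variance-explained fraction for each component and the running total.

Step 1 — total variance = trace(Sigma) = Σ λ_i = 58 + 39 + 32 = 129.

Step 2 — fraction explained by component i = λ_i / Σ λ:
  PC1: 58/129 = 0.4496
  PC2: 39/129 = 0.3023
  PC3: 32/129 = 0.2481

Step 3 — cumulative fraction after k components = (λ_1 + ... + λ_k) / Σ λ:
  k = 1: 58/129 = 0.4496
  k = 2: (58 + 39)/129 = 97/129 = 0.7519
  k = 3: (58 + 39 + 32)/129 = 129/129 = 1

Summary (fraction, with percent):

explained: PC1 0.4496 (44.96%), PC2 0.3023 (30.23%), PC3 0.2481 (24.81%);  cumulative: 0.4496, 0.7519, 1


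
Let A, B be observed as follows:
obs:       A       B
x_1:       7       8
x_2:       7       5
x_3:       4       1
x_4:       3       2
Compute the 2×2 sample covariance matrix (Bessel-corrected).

Step 1 — column means:
  mean(A) = (7 + 7 + 4 + 3) / 4 = 21/4 = 5.25
  mean(B) = (8 + 5 + 1 + 2) / 4 = 16/4 = 4

Step 2 — sample covariance S[i,j] = (1/(n-1)) · Σ_k (x_{k,i} - mean_i) · (x_{k,j} - mean_j), with n-1 = 3.
  S[A,A] = ((1.75)·(1.75) + (1.75)·(1.75) + (-1.25)·(-1.25) + (-2.25)·(-2.25)) / 3 = 12.75/3 = 4.25
  S[A,B] = ((1.75)·(4) + (1.75)·(1) + (-1.25)·(-3) + (-2.25)·(-2)) / 3 = 17/3 = 5.6667
  S[B,B] = ((4)·(4) + (1)·(1) + (-3)·(-3) + (-2)·(-2)) / 3 = 30/3 = 10

S is symmetric (S[j,i] = S[i,j]). Assembling:

S = [[4.25, 5.6667],
 [5.6667, 10]]


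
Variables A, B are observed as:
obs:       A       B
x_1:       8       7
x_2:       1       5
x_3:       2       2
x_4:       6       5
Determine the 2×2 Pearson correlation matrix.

Step 1 — column means:
  mean(A) = (8 + 1 + 2 + 6) / 4 = 17/4 = 4.25
  mean(B) = (7 + 5 + 2 + 5) / 4 = 19/4 = 4.75

Step 2 — sample variances and covariances s[i,j] = (1/(n-1)) · Σ_k (x_{k,i} - mean_i) · (x_{k,j} - mean_j), with n-1 = 3:
  s[A,A] = ((3.75)·(3.75) + (-3.25)·(-3.25) + (-2.25)·(-2.25) + (1.75)·(1.75)) / 3 = 32.75/3 = 10.9167
  s[A,B] = ((3.75)·(2.25) + (-3.25)·(0.25) + (-2.25)·(-2.75) + (1.75)·(0.25)) / 3 = 14.25/3 = 4.75
  s[B,B] = ((2.25)·(2.25) + (0.25)·(0.25) + (-2.75)·(-2.75) + (0.25)·(0.25)) / 3 = 12.75/3 = 4.25
  Sample standard deviations s_i = √(s[i,i]):
  s(A) = √(10.9167) = 3.304
  s(B) = √(4.25) = 2.0616

Step 3 — r_{ij} = s_{ij} / (s_i · s_j):
  r[A,A] = 1 (diagonal).
  r[A,B] = 4.75 / (3.304 · 2.0616) = 4.75 / 6.8114 = 0.6974
  r[B,B] = 1 (diagonal).

R is symmetric with unit diagonal. Assembling:

R = [[1, 0.6974],
 [0.6974, 1]]


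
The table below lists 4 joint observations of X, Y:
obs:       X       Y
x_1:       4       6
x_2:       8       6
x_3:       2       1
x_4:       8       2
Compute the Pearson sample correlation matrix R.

Step 1 — column means:
  mean(X) = (4 + 8 + 2 + 8) / 4 = 22/4 = 5.5
  mean(Y) = (6 + 6 + 1 + 2) / 4 = 15/4 = 3.75

Step 2 — sample variances and covariances s[i,j] = (1/(n-1)) · Σ_k (x_{k,i} - mean_i) · (x_{k,j} - mean_j), with n-1 = 3:
  s[X,X] = ((-1.5)·(-1.5) + (2.5)·(2.5) + (-3.5)·(-3.5) + (2.5)·(2.5)) / 3 = 27/3 = 9
  s[X,Y] = ((-1.5)·(2.25) + (2.5)·(2.25) + (-3.5)·(-2.75) + (2.5)·(-1.75)) / 3 = 7.5/3 = 2.5
  s[Y,Y] = ((2.25)·(2.25) + (2.25)·(2.25) + (-2.75)·(-2.75) + (-1.75)·(-1.75)) / 3 = 20.75/3 = 6.9167
  Sample standard deviations s_i = √(s[i,i]):
  s(X) = √(9) = 3
  s(Y) = √(6.9167) = 2.63

Step 3 — r_{ij} = s_{ij} / (s_i · s_j):
  r[X,X] = 1 (diagonal).
  r[X,Y] = 2.5 / (3 · 2.63) = 2.5 / 7.8899 = 0.3169
  r[Y,Y] = 1 (diagonal).

R is symmetric with unit diagonal. Assembling:

R = [[1, 0.3169],
 [0.3169, 1]]


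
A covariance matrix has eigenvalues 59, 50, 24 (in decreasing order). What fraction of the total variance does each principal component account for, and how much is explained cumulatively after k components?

Step 1 — total variance = trace(Sigma) = Σ λ_i = 59 + 50 + 24 = 133.

Step 2 — fraction explained by component i = λ_i / Σ λ:
  PC1: 59/133 = 0.4436
  PC2: 50/133 = 0.3759
  PC3: 24/133 = 0.1805

Step 3 — cumulative fraction after k components = (λ_1 + ... + λ_k) / Σ λ:
  k = 1: 59/133 = 0.4436
  k = 2: (59 + 50)/133 = 109/133 = 0.8195
  k = 3: (59 + 50 + 24)/133 = 133/133 = 1

Summary (fraction, with percent):

explained: PC1 0.4436 (44.36%), PC2 0.3759 (37.59%), PC3 0.1805 (18.05%);  cumulative: 0.4436, 0.8195, 1


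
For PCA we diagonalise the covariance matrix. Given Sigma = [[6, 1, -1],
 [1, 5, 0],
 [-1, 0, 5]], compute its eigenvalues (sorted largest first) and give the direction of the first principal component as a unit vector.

Step 1 — characteristic polynomial p(λ) = det(λI - Sigma) = λ³ - tr·λ² + c_1·λ - det, where tr = trace, c_1 = sum of the principal 2×2 minors, det = det(Sigma):
  tr = 6 + 5 + 5 = 16,
  c_1 = (6·5 - (1)²) + (6·5 - (-1)²) + (5·5 - (0)²) = 29 + 29 + 25 = 83,
  det = 6·(5·5 - (0)²) - (1)·((1)·5 - (0)·(-1)) + (-1)·((1)·(0) - 5·(-1)) = 6·(25) - (1)·(5) + (-1)·(5) = 140.
  So p(λ) = λ³ - 16λ² + 83λ - 140.
Step 2 — look for an integer root (rational root theorem: any rational root is an integer divisor of 140). Testing λ = 4:
  p(4) = 64 - 256 + 332 - 140 = 0  ✓
  Dividing out (λ - 4): p(λ) = (λ - 4)(λ² - 12λ + 35).
Step 3 — remaining eigenvalues from the quadratic λ² - 12λ + 35 = 0:
  Δ = 12² - 4·35 = 144 - 140 = 4,  λ = (12 ± √4)/2 = (12 ± 2)/2 = 7 or 5.
  Sorted: λ_1 = 7,  λ_2 = 5,  λ_3 = 4  (check: sum = 16 = tr ✓).

Step 4 — unit eigenvector for λ_1 = 7: v spans the null space of (Sigma - λ_1 I), whose rows are
  r_1 = (-1, 1, -1),  r_2 = (1, -2, 0),  r_3 = (-1, 0, -2).
  v is orthogonal to every row, so take v ∝ r_1 × r_2 = ((1)·(0) - (-1)·(-2), (-1)·(1) - (-1)·(0), (-1)·(-2) - (1)·(1)) = (-2, -1, 1).
  Rescale (multiply by -1 so the first nonzero entry is positive): u = (2, 1, -1).
  ||u|| = √((2)² + (1)² + (-1)²) = √(6) ≈ 2.4495,  v_1 = u/||u|| ≈ (0.8165, 0.4082, -0.4082) (||v_1|| = 1).

λ_1 = 7,  λ_2 = 5,  λ_3 = 4;  v_1 ≈ (0.8165, 0.4082, -0.4082)
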